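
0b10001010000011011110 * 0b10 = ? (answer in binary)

Multiply each base-2 digit by 2, carrying:
  0×2 = 0 → write 0
  1×2 = 2 → write 0 carry 1
  1×2+1 = 3 → write 1 carry 1
  1×2+1 = 3 → write 1 carry 1
  1×2+1 = 3 → write 1 carry 1
  0×2+1 = 1 → write 1
  1×2 = 2 → write 0 carry 1
  1×2+1 = 3 → write 1 carry 1
  0×2+1 = 1 → write 1
  0×2 = 0 → write 0
  0×2 = 0 → write 0
  0×2 = 0 → write 0
  0×2 = 0 → write 0
  1×2 = 2 → write 0 carry 1
  0×2+1 = 1 → write 1
  1×2 = 2 → write 0 carry 1
  0×2+1 = 1 → write 1
  0×2 = 0 → write 0
  0×2 = 0 → write 0
  1×2 = 2 → write 0 carry 1
  remaining carry: 1

0b100010100000110111100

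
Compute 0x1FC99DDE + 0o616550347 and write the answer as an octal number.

0o4601067305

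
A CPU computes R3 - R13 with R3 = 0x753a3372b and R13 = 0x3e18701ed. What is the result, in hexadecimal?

0x3721c353e

Subtract column by column in base 16:
  b-d → e (borrow)
  2-e-1 → 3 (borrow)
  7-1-1 → 5
  3-0 → 3
  3-7 → c (borrow)
  a-8-1 → 1
  3-1 → 2
  5-e → 7 (borrow)
  7-3-1 → 3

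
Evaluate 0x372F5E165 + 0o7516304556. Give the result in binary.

0b1110110000001011110110101011010011

0x372F5E165 = 0b1101110010111101011110000101100101 in binary.
0o7516304556 = 0b111101001110011000100101101110 in binary.
Add column by column in base 2, right to left:
  1+0 = 1
  0+1 = 1
  1+1 = 0 carry 1
  0+1+1 = 0 carry 1
  0+0+1 = 1
  1+1 = 0 carry 1
  1+1+1 = 1 carry 1
  0+0+1 = 1
  1+1 = 0 carry 1
  0+0+1 = 1
  0+0 = 0
  0+1 = 1
  0+0 = 0
  1+0 = 1
  1+0 = 1
  1+1 = 0 carry 1
  1+1+1 = 1 carry 1
  0+0+1 = 1
  1+0 = 1
  0+1 = 1
  1+1 = 0 carry 1
  1+1+1 = 1 carry 1
  1+0+1 = 0 carry 1
  1+0+1 = 0 carry 1
  0+1+1 = 0 carry 1
  1+0+1 = 0 carry 1
  0+1+1 = 0 carry 1
  0+1+1 = 0 carry 1
  1+1+1 = 1 carry 1
  1+1+1 = 1 carry 1
  1+0+1 = 0 carry 1
  0+0+1 = 1
  1+0 = 1
  1+0 = 1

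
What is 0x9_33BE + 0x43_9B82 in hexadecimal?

Add column by column in base 16, right to left:
  E+2 = 0 carry 1
  B+8+1 = 4 carry 1
  3+B+1 = F
  3+9 = C
  9+3 = C
  0+4 = 4

0x4CCF40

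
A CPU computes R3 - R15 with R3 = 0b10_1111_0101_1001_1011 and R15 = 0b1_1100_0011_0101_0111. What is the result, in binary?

0b10011001001000100

Subtract column by column in base 2:
  1-1 → 0
  1-1 → 0
  0-1 → 1 (borrow)
  1-0-1 → 0
  1-1 → 0
  0-0 → 0
  0-1 → 1 (borrow)
  1-0-1 → 0
  1-1 → 0
  0-1 → 1 (borrow)
  1-0-1 → 0
  0-0 → 0
  1-0 → 1
  1-0 → 1
  1-1 → 0
  1-1 → 0
  0-1 → 1 (borrow)
  1-0-1 → 0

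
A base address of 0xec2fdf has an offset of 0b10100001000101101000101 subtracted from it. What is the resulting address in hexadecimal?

0x9ba49a

0b10100001000101101000101 = 0x508b45 in hexadecimal.
Subtract column by column in base 16:
  f-5 → a
  d-4 → 9
  f-b → 4
  2-8 → a (borrow)
  c-0-1 → b
  e-5 → 9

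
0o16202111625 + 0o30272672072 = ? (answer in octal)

0o46475003717

Add column by column in base 8, right to left:
  5+2 = 7
  2+7 = 1 carry 1
  6+0+1 = 7
  1+2 = 3
  1+7 = 0 carry 1
  1+6+1 = 0 carry 1
  2+2+1 = 5
  0+7 = 7
  2+2 = 4
  6+0 = 6
  1+3 = 4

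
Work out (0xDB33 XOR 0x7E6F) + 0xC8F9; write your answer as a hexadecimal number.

First 0xDB33 XOR 0x7E6F = 0xA55C.
Add column by column in base 16, right to left:
  C+9 = 5 carry 1
  5+F+1 = 5 carry 1
  5+8+1 = E
  A+C = 6 carry 1
  final carry 1

0x16E55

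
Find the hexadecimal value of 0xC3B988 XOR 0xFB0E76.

0x38B7FE

XOR each hex digit independently (no carries):
  C^F=3, 3^B=8, B^0=B, 9^E=7, 8^7=F, 8^6=E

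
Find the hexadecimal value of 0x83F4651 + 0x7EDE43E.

Add column by column in base 16, right to left:
  1+E = F
  5+3 = 8
  6+4 = A
  4+E = 2 carry 1
  F+D+1 = D carry 1
  3+E+1 = 2 carry 1
  8+7+1 = 0 carry 1
  final carry 1

0x102D2A8F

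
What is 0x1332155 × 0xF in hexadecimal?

Multiply each base-16 digit by 15, carrying:
  5×15 = 75 → write B carry 4
  5×15+4 = 79 → write F carry 4
  1×15+4 = 19 → write 3 carry 1
  2×15+1 = 31 → write F carry 1
  3×15+1 = 46 → write E carry 2
  3×15+2 = 47 → write F carry 2
  1×15+2 = 17 → write 1 carry 1
  remaining carry: 1

0x11FEF3FB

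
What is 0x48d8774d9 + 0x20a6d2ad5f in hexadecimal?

0x25345a2238

Add column by column in base 16, right to left:
  9+f = 8 carry 1
  d+5+1 = 3 carry 1
  4+d+1 = 2 carry 1
  7+a+1 = 2 carry 1
  7+2+1 = a
  8+d = 5 carry 1
  d+6+1 = 4 carry 1
  8+a+1 = 3 carry 1
  4+0+1 = 5
  0+2 = 2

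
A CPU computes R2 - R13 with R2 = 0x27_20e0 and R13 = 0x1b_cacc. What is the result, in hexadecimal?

0xb5614

Subtract column by column in base 16:
  0-c → 4 (borrow)
  e-c-1 → 1
  0-a → 6 (borrow)
  2-c-1 → 5 (borrow)
  7-b-1 → b (borrow)
  2-1-1 → 0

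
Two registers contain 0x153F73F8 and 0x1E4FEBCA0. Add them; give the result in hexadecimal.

Add column by column in base 16, right to left:
  8+0 = 8
  F+A = 9 carry 1
  3+C+1 = 0 carry 1
  7+B+1 = 3 carry 1
  F+E+1 = E carry 1
  3+F+1 = 3 carry 1
  5+4+1 = A
  1+E = F
  0+1 = 1

0x1FA3E3098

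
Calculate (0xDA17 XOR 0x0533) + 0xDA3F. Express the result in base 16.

First 0xDA17 XOR 0x0533 = 0xDF24.
Add column by column in base 16, right to left:
  4+F = 3 carry 1
  2+3+1 = 6
  F+A = 9 carry 1
  D+D+1 = B carry 1
  final carry 1

0x1B963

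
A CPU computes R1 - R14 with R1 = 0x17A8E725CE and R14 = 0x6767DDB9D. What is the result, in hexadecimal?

Subtract column by column in base 16:
  E-D → 1
  C-9 → 3
  5-B → A (borrow)
  2-D-1 → 4 (borrow)
  7-D-1 → 9 (borrow)
  E-7-1 → 6
  8-6 → 2
  A-7 → 3
  7-6 → 1
  1-0 → 1

0x1132694A31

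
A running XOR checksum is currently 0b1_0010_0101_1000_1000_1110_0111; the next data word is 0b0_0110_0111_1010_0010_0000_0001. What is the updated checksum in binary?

XOR bit by bit (1 where the bits differ):
  1001001011000100011100111
^ 0011001111010001000000001
= 1010000100010101011100110

0b1010000100010101011100110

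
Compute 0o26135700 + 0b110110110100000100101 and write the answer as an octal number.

0o35021745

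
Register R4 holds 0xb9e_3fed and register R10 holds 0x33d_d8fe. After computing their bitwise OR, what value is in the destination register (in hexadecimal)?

0xbbfffff

OR each hex digit independently (no carries):
  b|3=b, 9|3=b, e|d=f, 3|d=f, f|8=f, e|f=f, d|e=f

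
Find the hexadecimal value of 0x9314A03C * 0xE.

0x80B20C348

Multiply each base-16 digit by 14, carrying:
  C×14 = 168 → write 8 carry 10
  3×14+10 = 52 → write 4 carry 3
  0×14+3 = 3 → write 3
  A×14 = 140 → write C carry 8
  4×14+8 = 64 → write 0 carry 4
  1×14+4 = 18 → write 2 carry 1
  3×14+1 = 43 → write B carry 2
  9×14+2 = 128 → write 0 carry 8
  remaining carry: 8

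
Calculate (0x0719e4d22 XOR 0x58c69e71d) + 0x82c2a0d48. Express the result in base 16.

0xe2a21b787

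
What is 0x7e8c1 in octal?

Expand each hex digit to 4 bits: 7=0111 e=1110 8=1000 c=1100 1=0001.
Group the bits in threes: 001 111 110 100 011 000 001 → 1764301.

0o1764301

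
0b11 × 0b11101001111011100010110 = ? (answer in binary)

0b1010111101110010101000010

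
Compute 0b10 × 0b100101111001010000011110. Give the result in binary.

Multiply each base-2 digit by 2, carrying:
  0×2 = 0 → write 0
  1×2 = 2 → write 0 carry 1
  1×2+1 = 3 → write 1 carry 1
  1×2+1 = 3 → write 1 carry 1
  1×2+1 = 3 → write 1 carry 1
  0×2+1 = 1 → write 1
  0×2 = 0 → write 0
  0×2 = 0 → write 0
  0×2 = 0 → write 0
  0×2 = 0 → write 0
  1×2 = 2 → write 0 carry 1
  0×2+1 = 1 → write 1
  1×2 = 2 → write 0 carry 1
  0×2+1 = 1 → write 1
  0×2 = 0 → write 0
  1×2 = 2 → write 0 carry 1
  1×2+1 = 3 → write 1 carry 1
  1×2+1 = 3 → write 1 carry 1
  1×2+1 = 3 → write 1 carry 1
  0×2+1 = 1 → write 1
  1×2 = 2 → write 0 carry 1
  0×2+1 = 1 → write 1
  0×2 = 0 → write 0
  1×2 = 2 → write 0 carry 1
  remaining carry: 1

0b1001011110010100000111100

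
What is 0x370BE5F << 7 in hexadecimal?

7 bits is not a whole number of base-16 digits; in binary: 11011100001011111001011111 << 7 = 110111000010111110010111110000000.

0x1B85F2F80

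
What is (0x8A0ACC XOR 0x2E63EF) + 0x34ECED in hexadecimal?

First 0x8A0ACC XOR 0x2E63EF = 0xA46923.
Add column by column in base 16, right to left:
  3+D = 0 carry 1
  2+E+1 = 1 carry 1
  9+C+1 = 6 carry 1
  6+E+1 = 5 carry 1
  4+4+1 = 9
  A+3 = D

0xD95610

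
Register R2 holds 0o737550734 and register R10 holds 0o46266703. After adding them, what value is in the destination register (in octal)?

Add column by column in base 8, right to left:
  4+3 = 7
  3+0 = 3
  7+7 = 6 carry 1
  0+6+1 = 7
  5+6 = 3 carry 1
  5+2+1 = 0 carry 1
  7+6+1 = 6 carry 1
  3+4+1 = 0 carry 1
  7+0+1 = 0 carry 1
  final carry 1

0o1006037637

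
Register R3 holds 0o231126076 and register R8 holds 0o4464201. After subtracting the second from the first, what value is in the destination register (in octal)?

Subtract column by column in base 8:
  6-1 → 5
  7-0 → 7
  0-2 → 6 (borrow)
  6-4-1 → 1
  2-6 → 4 (borrow)
  1-4-1 → 4 (borrow)
  1-4-1 → 4 (borrow)
  3-0-1 → 2
  2-0 → 2

0o224441675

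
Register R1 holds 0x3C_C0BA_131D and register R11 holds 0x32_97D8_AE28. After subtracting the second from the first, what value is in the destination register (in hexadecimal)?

0xA28E164F5

Subtract column by column in base 16:
  D-8 → 5
  1-2 → F (borrow)
  3-E-1 → 4 (borrow)
  1-A-1 → 6 (borrow)
  A-8-1 → 1
  B-D → E (borrow)
  0-7-1 → 8 (borrow)
  C-9-1 → 2
  C-2 → A
  3-3 → 0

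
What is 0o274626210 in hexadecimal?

0x2f32c88

Each octal digit is 3 bits: 2=010 7=111 4=100 6=110 2=010 6=110 2=010 1=001 0=000.
Group the bits into nibbles: 0010 1111 0011 0010 1100 1000 1000 → 2f32c88.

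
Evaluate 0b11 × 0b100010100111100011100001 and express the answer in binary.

0b1100111110110101010100011

Multiply each base-2 digit by 3, carrying:
  1×3 = 3 → write 1 carry 1
  0×3+1 = 1 → write 1
  0×3 = 0 → write 0
  0×3 = 0 → write 0
  0×3 = 0 → write 0
  1×3 = 3 → write 1 carry 1
  1×3+1 = 4 → write 0 carry 2
  1×3+2 = 5 → write 1 carry 2
  0×3+2 = 2 → write 0 carry 1
  0×3+1 = 1 → write 1
  0×3 = 0 → write 0
  1×3 = 3 → write 1 carry 1
  1×3+1 = 4 → write 0 carry 2
  1×3+2 = 5 → write 1 carry 2
  1×3+2 = 5 → write 1 carry 2
  0×3+2 = 2 → write 0 carry 1
  0×3+1 = 1 → write 1
  1×3 = 3 → write 1 carry 1
  0×3+1 = 1 → write 1
  1×3 = 3 → write 1 carry 1
  0×3+1 = 1 → write 1
  0×3 = 0 → write 0
  0×3 = 0 → write 0
  1×3 = 3 → write 1 carry 1
  remaining carry: 1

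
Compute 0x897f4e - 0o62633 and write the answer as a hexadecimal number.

0x8919b3

0o62633 = 0x659b in hexadecimal.
Subtract column by column in base 16:
  e-b → 3
  4-9 → b (borrow)
  f-5-1 → 9
  7-6 → 1
  9-0 → 9
  8-0 → 8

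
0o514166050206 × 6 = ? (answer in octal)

0o3711304361444

Multiply each base-8 digit by 6, carrying:
  6×6 = 36 → write 4 carry 4
  0×6+4 = 4 → write 4
  2×6 = 12 → write 4 carry 1
  0×6+1 = 1 → write 1
  5×6 = 30 → write 6 carry 3
  0×6+3 = 3 → write 3
  6×6 = 36 → write 4 carry 4
  6×6+4 = 40 → write 0 carry 5
  1×6+5 = 11 → write 3 carry 1
  4×6+1 = 25 → write 1 carry 3
  1×6+3 = 9 → write 1 carry 1
  5×6+1 = 31 → write 7 carry 3
  remaining carry: 3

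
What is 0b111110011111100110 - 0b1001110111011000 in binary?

0b110100101000001110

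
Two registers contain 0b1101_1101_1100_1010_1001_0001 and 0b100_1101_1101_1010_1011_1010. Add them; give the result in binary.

Add column by column in base 2, right to left:
  1+0 = 1
  0+1 = 1
  0+0 = 0
  0+1 = 1
  1+1 = 0 carry 1
  0+1+1 = 0 carry 1
  0+0+1 = 1
  1+1 = 0 carry 1
  0+0+1 = 1
  1+1 = 0 carry 1
  0+0+1 = 1
  1+1 = 0 carry 1
  0+1+1 = 0 carry 1
  0+0+1 = 1
  1+1 = 0 carry 1
  1+1+1 = 1 carry 1
  1+1+1 = 1 carry 1
  0+0+1 = 1
  1+1 = 0 carry 1
  1+1+1 = 1 carry 1
  1+0+1 = 0 carry 1
  0+0+1 = 1
  1+1 = 0 carry 1
  1+0+1 = 0 carry 1
  final carry 1

0b1001010111010010101001011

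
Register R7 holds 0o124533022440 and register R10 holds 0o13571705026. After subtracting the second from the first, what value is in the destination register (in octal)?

Subtract column by column in base 8:
  0-6 → 2 (borrow)
  4-2-1 → 1
  4-0 → 4
  2-5 → 5 (borrow)
  2-0-1 → 1
  0-7 → 1 (borrow)
  3-1-1 → 1
  3-7 → 4 (borrow)
  5-5-1 → 7 (borrow)
  4-3-1 → 0
  2-1 → 1
  1-0 → 1

0o110741115412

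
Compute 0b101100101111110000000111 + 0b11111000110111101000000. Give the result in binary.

0b1001011110110101101000111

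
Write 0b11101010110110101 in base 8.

0o352665

Group the bits in threes: 011 101 010 110 110 101 → 352665.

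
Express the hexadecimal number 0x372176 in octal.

0o15620566

Expand each hex digit to 4 bits: 3=0011 7=0111 2=0010 1=0001 7=0111 6=0110.
Group the bits in threes: 001 101 110 010 000 101 110 110 → 15620566.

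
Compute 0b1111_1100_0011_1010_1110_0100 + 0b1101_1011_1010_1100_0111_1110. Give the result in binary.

0b1110101111110011101100010

Add column by column in base 2, right to left:
  0+0 = 0
  0+1 = 1
  1+1 = 0 carry 1
  0+1+1 = 0 carry 1
  0+1+1 = 0 carry 1
  1+1+1 = 1 carry 1
  1+1+1 = 1 carry 1
  1+0+1 = 0 carry 1
  0+0+1 = 1
  1+0 = 1
  0+1 = 1
  1+1 = 0 carry 1
  1+0+1 = 0 carry 1
  1+1+1 = 1 carry 1
  0+0+1 = 1
  0+1 = 1
  0+1 = 1
  0+1 = 1
  1+0 = 1
  1+1 = 0 carry 1
  1+1+1 = 1 carry 1
  1+0+1 = 0 carry 1
  1+1+1 = 1 carry 1
  1+1+1 = 1 carry 1
  final carry 1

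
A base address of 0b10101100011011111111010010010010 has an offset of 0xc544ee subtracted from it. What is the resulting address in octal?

0b10101100011011111111010010010010 = 0o25433772222 in octal.
0xc544ee = 0o61242356 in octal.
Subtract column by column in base 8:
  2-6 → 4 (borrow)
  2-5-1 → 4 (borrow)
  2-3-1 → 6 (borrow)
  2-2-1 → 7 (borrow)
  7-4-1 → 2
  7-2 → 5
  3-1 → 2
  3-6 → 5 (borrow)
  4-0-1 → 3
  5-0 → 5
  2-0 → 2

0o25352527644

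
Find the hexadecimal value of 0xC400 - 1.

0xC3FF

The trailing 2 digits are 0, so subtracting 1 borrows through: they become F and the next digit up decrements.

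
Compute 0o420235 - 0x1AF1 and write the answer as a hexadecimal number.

0x205AC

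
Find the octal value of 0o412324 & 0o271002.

AND each oct digit independently (no carries):
  4&2=0, 1&7=1, 2&1=0, 3&0=0, 2&0=0, 4&2=0

0o010000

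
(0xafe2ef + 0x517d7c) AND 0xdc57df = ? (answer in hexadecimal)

Add column by column in base 16, right to left:
  f+c = b carry 1
  e+7+1 = 6 carry 1
  2+d+1 = 0 carry 1
  e+7+1 = 6 carry 1
  f+1+1 = 1 carry 1
  a+5+1 = 0 carry 1
  final carry 1
Sum = 0x101606b; now AND with 0xdc57df:
  1&0=0, 0&d=0, 1&c=0, 6&5=4, 0&7=0, 6&d=4, b&f=b

0x404b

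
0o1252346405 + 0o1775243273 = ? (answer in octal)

0o3247611700

Add column by column in base 8, right to left:
  5+3 = 0 carry 1
  0+7+1 = 0 carry 1
  4+2+1 = 7
  6+3 = 1 carry 1
  4+4+1 = 1 carry 1
  3+2+1 = 6
  2+5 = 7
  5+7 = 4 carry 1
  2+7+1 = 2 carry 1
  1+1+1 = 3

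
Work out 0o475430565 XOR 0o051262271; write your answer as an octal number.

0o424652714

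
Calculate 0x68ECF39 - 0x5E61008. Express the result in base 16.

0xA8BF31

Subtract column by column in base 16:
  9-8 → 1
  3-0 → 3
  F-0 → F
  C-1 → B
  E-6 → 8
  8-E → A (borrow)
  6-5-1 → 0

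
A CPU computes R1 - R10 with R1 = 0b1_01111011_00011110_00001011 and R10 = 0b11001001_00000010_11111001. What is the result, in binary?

0b101100100001101100010010

Subtract column by column in base 2:
  1-1 → 0
  1-0 → 1
  0-0 → 0
  1-1 → 0
  0-1 → 1 (borrow)
  0-1-1 → 0 (borrow)
  0-1-1 → 0 (borrow)
  0-1-1 → 0 (borrow)
  0-0-1 → 1 (borrow)
  1-1-1 → 1 (borrow)
  1-0-1 → 0
  1-0 → 1
  1-0 → 1
  0-0 → 0
  0-0 → 0
  0-0 → 0
  1-1 → 0
  1-0 → 1
  0-0 → 0
  1-1 → 0
  1-0 → 1
  1-0 → 1
  1-1 → 0
  0-1 → 1 (borrow)
  1-0-1 → 0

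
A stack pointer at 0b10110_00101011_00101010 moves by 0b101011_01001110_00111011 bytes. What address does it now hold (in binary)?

0b10000010111100101100101

Add column by column in base 2, right to left:
  0+1 = 1
  1+1 = 0 carry 1
  0+0+1 = 1
  1+1 = 0 carry 1
  0+1+1 = 0 carry 1
  1+1+1 = 1 carry 1
  0+0+1 = 1
  0+0 = 0
  1+0 = 1
  1+1 = 0 carry 1
  0+1+1 = 0 carry 1
  1+1+1 = 1 carry 1
  0+0+1 = 1
  1+0 = 1
  0+1 = 1
  0+0 = 0
  0+1 = 1
  1+1 = 0 carry 1
  1+0+1 = 0 carry 1
  0+1+1 = 0 carry 1
  1+0+1 = 0 carry 1
  0+1+1 = 0 carry 1
  final carry 1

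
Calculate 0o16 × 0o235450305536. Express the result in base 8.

0o4236065317444

Multiply each base-8 digit by 14, carrying:
  6×14 = 84 → write 4 carry 10
  3×14+10 = 52 → write 4 carry 6
  5×14+6 = 76 → write 4 carry 9
  5×14+9 = 79 → write 7 carry 9
  0×14+9 = 9 → write 1 carry 1
  3×14+1 = 43 → write 3 carry 5
  0×14+5 = 5 → write 5
  5×14 = 70 → write 6 carry 8
  4×14+8 = 64 → write 0 carry 8
  5×14+8 = 78 → write 6 carry 9
  3×14+9 = 51 → write 3 carry 6
  2×14+6 = 34 → write 2 carry 4
  remaining carry: 4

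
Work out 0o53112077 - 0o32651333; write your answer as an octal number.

Subtract column by column in base 8:
  7-3 → 4
  7-3 → 4
  0-3 → 5 (borrow)
  2-1-1 → 0
  1-5 → 4 (borrow)
  1-6-1 → 2 (borrow)
  3-2-1 → 0
  5-3 → 2

0o20240544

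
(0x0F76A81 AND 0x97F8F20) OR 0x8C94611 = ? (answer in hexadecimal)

0x0F76A81 AND 0x97F8F20 = 0x0770A00.
Then OR with 0x8C94611.

0x8FF4E11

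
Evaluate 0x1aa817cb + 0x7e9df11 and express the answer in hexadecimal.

Add column by column in base 16, right to left:
  b+1 = c
  c+1 = d
  7+f = 6 carry 1
  1+d+1 = f
  8+9 = 1 carry 1
  a+e+1 = 9 carry 1
  a+7+1 = 2 carry 1
  1+0+1 = 2

0x2291f6dc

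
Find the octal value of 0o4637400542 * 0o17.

Multiply each base-8 digit by 15, carrying:
  2×15 = 30 → write 6 carry 3
  4×15+3 = 63 → write 7 carry 7
  5×15+7 = 82 → write 2 carry 10
  0×15+10 = 10 → write 2 carry 1
  0×15+1 = 1 → write 1
  4×15 = 60 → write 4 carry 7
  7×15+7 = 112 → write 0 carry 14
  3×15+14 = 59 → write 3 carry 7
  6×15+7 = 97 → write 1 carry 12
  4×15+12 = 72 → write 0 carry 9
  remaining carry: 11

0o110130412276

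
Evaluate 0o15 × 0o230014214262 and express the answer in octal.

0o3670237440412

Multiply each base-8 digit by 13, carrying:
  2×13 = 26 → write 2 carry 3
  6×13+3 = 81 → write 1 carry 10
  2×13+10 = 36 → write 4 carry 4
  4×13+4 = 56 → write 0 carry 7
  1×13+7 = 20 → write 4 carry 2
  2×13+2 = 28 → write 4 carry 3
  4×13+3 = 55 → write 7 carry 6
  1×13+6 = 19 → write 3 carry 2
  0×13+2 = 2 → write 2
  0×13 = 0 → write 0
  3×13 = 39 → write 7 carry 4
  2×13+4 = 30 → write 6 carry 3
  remaining carry: 3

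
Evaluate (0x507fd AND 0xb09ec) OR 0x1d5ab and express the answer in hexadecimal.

0x1d5ef

0x507fd AND 0xb09ec = 0x101ec.
Then OR with 0x1d5ab.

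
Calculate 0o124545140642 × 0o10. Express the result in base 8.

Multiply each base-8 digit by 8, carrying:
  2×8 = 16 → write 0 carry 2
  4×8+2 = 34 → write 2 carry 4
  6×8+4 = 52 → write 4 carry 6
  0×8+6 = 6 → write 6
  4×8 = 32 → write 0 carry 4
  1×8+4 = 12 → write 4 carry 1
  5×8+1 = 41 → write 1 carry 5
  4×8+5 = 37 → write 5 carry 4
  5×8+4 = 44 → write 4 carry 5
  4×8+5 = 37 → write 5 carry 4
  2×8+4 = 20 → write 4 carry 2
  1×8+2 = 10 → write 2 carry 1
  remaining carry: 1

0o1245451406420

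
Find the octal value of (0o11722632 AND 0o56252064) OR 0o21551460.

0o11722632 AND 0o56252064 = 0o10202020.
Then OR with 0o21551460.

0o31753460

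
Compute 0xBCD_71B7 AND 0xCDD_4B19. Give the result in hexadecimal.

0x8CD4111

AND each hex digit independently (no carries):
  B&C=8, C&D=C, D&D=D, 7&4=4, 1&B=1, B&1=1, 7&9=1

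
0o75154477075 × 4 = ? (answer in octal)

0o364662374364

Multiply each base-8 digit by 4, carrying:
  5×4 = 20 → write 4 carry 2
  7×4+2 = 30 → write 6 carry 3
  0×4+3 = 3 → write 3
  7×4 = 28 → write 4 carry 3
  7×4+3 = 31 → write 7 carry 3
  4×4+3 = 19 → write 3 carry 2
  4×4+2 = 18 → write 2 carry 2
  5×4+2 = 22 → write 6 carry 2
  1×4+2 = 6 → write 6
  5×4 = 20 → write 4 carry 2
  7×4+2 = 30 → write 6 carry 3
  remaining carry: 3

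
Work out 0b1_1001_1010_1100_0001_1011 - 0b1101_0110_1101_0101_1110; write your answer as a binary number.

0b11000011111010111101

Subtract column by column in base 2:
  1-0 → 1
  1-1 → 0
  0-1 → 1 (borrow)
  1-1-1 → 1 (borrow)
  1-1-1 → 1 (borrow)
  0-0-1 → 1 (borrow)
  0-1-1 → 0 (borrow)
  0-0-1 → 1 (borrow)
  0-1-1 → 0 (borrow)
  0-0-1 → 1 (borrow)
  1-1-1 → 1 (borrow)
  1-1-1 → 1 (borrow)
  0-0-1 → 1 (borrow)
  1-1-1 → 1 (borrow)
  0-1-1 → 0 (borrow)
  1-0-1 → 0
  1-1 → 0
  0-0 → 0
  0-1 → 1 (borrow)
  1-1-1 → 1 (borrow)
  1-0-1 → 0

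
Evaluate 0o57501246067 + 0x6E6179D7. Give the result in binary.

0b111101011011001101100011000001110

0o57501246067 = 0b101111101000001010100110000110111 in binary.
0x6E6179D7 = 0b1101110011000010111100111010111 in binary.
Add column by column in base 2, right to left:
  1+1 = 0 carry 1
  1+1+1 = 1 carry 1
  1+1+1 = 1 carry 1
  0+0+1 = 1
  1+1 = 0 carry 1
  1+0+1 = 0 carry 1
  0+1+1 = 0 carry 1
  0+1+1 = 0 carry 1
  0+1+1 = 0 carry 1
  0+0+1 = 1
  1+0 = 1
  1+1 = 0 carry 1
  0+1+1 = 0 carry 1
  0+1+1 = 0 carry 1
  1+1+1 = 1 carry 1
  0+0+1 = 1
  1+1 = 0 carry 1
  0+0+1 = 1
  1+0 = 1
  0+0 = 0
  0+0 = 0
  0+1 = 1
  0+1 = 1
  0+0 = 0
  1+0 = 1
  0+1 = 1
  1+1 = 0 carry 1
  1+1+1 = 1 carry 1
  1+0+1 = 0 carry 1
  1+1+1 = 1 carry 1
  1+1+1 = 1 carry 1
  0+0+1 = 1
  1+0 = 1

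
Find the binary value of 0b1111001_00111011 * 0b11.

0b10110101110110001

Multiply each base-2 digit by 3, carrying:
  1×3 = 3 → write 1 carry 1
  1×3+1 = 4 → write 0 carry 2
  0×3+2 = 2 → write 0 carry 1
  1×3+1 = 4 → write 0 carry 2
  1×3+2 = 5 → write 1 carry 2
  1×3+2 = 5 → write 1 carry 2
  0×3+2 = 2 → write 0 carry 1
  0×3+1 = 1 → write 1
  1×3 = 3 → write 1 carry 1
  0×3+1 = 1 → write 1
  0×3 = 0 → write 0
  1×3 = 3 → write 1 carry 1
  1×3+1 = 4 → write 0 carry 2
  1×3+2 = 5 → write 1 carry 2
  1×3+2 = 5 → write 1 carry 2
  remaining carry: 10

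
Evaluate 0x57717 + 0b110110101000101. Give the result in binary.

0b1011110010001011100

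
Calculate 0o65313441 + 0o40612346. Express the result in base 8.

Add column by column in base 8, right to left:
  1+6 = 7
  4+4 = 0 carry 1
  4+3+1 = 0 carry 1
  3+2+1 = 6
  1+1 = 2
  3+6 = 1 carry 1
  5+0+1 = 6
  6+4 = 2 carry 1
  final carry 1

0o126126007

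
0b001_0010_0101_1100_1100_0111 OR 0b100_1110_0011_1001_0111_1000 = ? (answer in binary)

0b10111100111110111111111

OR bit by bit (1 where either bit is 1):
  00100100101110011000111
| 10011100011100101111000
= 10111100111110111111111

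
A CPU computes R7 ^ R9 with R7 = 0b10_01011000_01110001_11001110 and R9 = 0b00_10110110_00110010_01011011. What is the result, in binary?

0b10111011100100001110010101

XOR bit by bit (1 where the bits differ):
  10010110000111000111001110
^ 00101101100011001001011011
= 10111011100100001110010101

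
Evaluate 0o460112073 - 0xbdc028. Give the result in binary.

0b100000000101101010000010011

0o460112073 = 0b100110000001001010000111011 in binary.
0xbdc028 = 0b101111011100000000101000 in binary.
Subtract column by column in base 2:
  1-0 → 1
  1-0 → 1
  0-0 → 0
  1-1 → 0
  1-0 → 1
  1-1 → 0
  0-0 → 0
  0-0 → 0
  0-0 → 0
  0-0 → 0
  1-0 → 1
  0-0 → 0
  1-0 → 1
  0-0 → 0
  0-1 → 1 (borrow)
  1-1-1 → 1 (borrow)
  0-1-1 → 0 (borrow)
  0-0-1 → 1 (borrow)
  0-1-1 → 0 (borrow)
  0-1-1 → 0 (borrow)
  0-1-1 → 0 (borrow)
  0-1-1 → 0 (borrow)
  1-0-1 → 0
  1-1 → 0
  0-0 → 0
  0-0 → 0
  1-0 → 1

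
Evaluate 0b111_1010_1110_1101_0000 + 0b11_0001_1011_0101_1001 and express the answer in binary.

0b10101100101000101001

Add column by column in base 2, right to left:
  0+1 = 1
  0+0 = 0
  0+0 = 0
  0+1 = 1
  1+1 = 0 carry 1
  0+0+1 = 1
  1+1 = 0 carry 1
  1+0+1 = 0 carry 1
  0+1+1 = 0 carry 1
  1+1+1 = 1 carry 1
  1+0+1 = 0 carry 1
  1+1+1 = 1 carry 1
  0+1+1 = 0 carry 1
  1+0+1 = 0 carry 1
  0+0+1 = 1
  1+0 = 1
  1+1 = 0 carry 1
  1+1+1 = 1 carry 1
  1+0+1 = 0 carry 1
  final carry 1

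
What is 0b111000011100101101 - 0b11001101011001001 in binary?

Subtract column by column in base 2:
  1-1 → 0
  0-0 → 0
  1-0 → 1
  1-1 → 0
  0-0 → 0
  1-0 → 1
  0-1 → 1 (borrow)
  0-1-1 → 0 (borrow)
  1-0-1 → 0
  1-1 → 0
  1-0 → 1
  0-1 → 1 (borrow)
  0-1-1 → 0 (borrow)
  0-0-1 → 1 (borrow)
  0-0-1 → 1 (borrow)
  1-1-1 → 1 (borrow)
  1-1-1 → 1 (borrow)
  1-0-1 → 0

0b11110110001100100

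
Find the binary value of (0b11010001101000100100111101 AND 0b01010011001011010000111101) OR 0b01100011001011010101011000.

0b1110011001011010101111101

0b11010001101000100100111101 AND 0b01010011001011010000111101 = 0b01010001001000000000111101.
Then OR with 0b01100011001011010101011000.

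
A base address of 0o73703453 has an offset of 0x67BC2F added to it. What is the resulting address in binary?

0b1010101110100001101011010

0o73703453 = 0b111011111000011100101011 in binary.
0x67BC2F = 0b11001111011110000101111 in binary.
Add column by column in base 2, right to left:
  1+1 = 0 carry 1
  1+1+1 = 1 carry 1
  0+1+1 = 0 carry 1
  1+1+1 = 1 carry 1
  0+0+1 = 1
  1+1 = 0 carry 1
  0+0+1 = 1
  0+0 = 0
  1+0 = 1
  1+0 = 1
  1+1 = 0 carry 1
  0+1+1 = 0 carry 1
  0+1+1 = 0 carry 1
  0+1+1 = 0 carry 1
  0+0+1 = 1
  1+1 = 0 carry 1
  1+1+1 = 1 carry 1
  1+1+1 = 1 carry 1
  1+1+1 = 1 carry 1
  1+0+1 = 0 carry 1
  0+0+1 = 1
  1+1 = 0 carry 1
  1+1+1 = 1 carry 1
  1+0+1 = 0 carry 1
  final carry 1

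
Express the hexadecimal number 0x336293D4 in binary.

Expand each hex digit to 4 bits: 3=0011 3=0011 6=0110 2=0010 9=1001 3=0011 D=1101 4=0100.

0b110011011000101001001111010100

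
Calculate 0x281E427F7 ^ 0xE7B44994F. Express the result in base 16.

0xCFAA0BEB8

XOR each hex digit independently (no carries):
  2^E=C, 8^7=F, 1^B=A, E^4=A, 4^4=0, 2^9=B, 7^9=E, F^4=B, 7^F=8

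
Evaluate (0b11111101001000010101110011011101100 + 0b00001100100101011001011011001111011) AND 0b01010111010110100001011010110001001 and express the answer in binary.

Add column by column in base 2, right to left:
  0+1 = 1
  0+1 = 1
  1+0 = 1
  1+1 = 0 carry 1
  0+1+1 = 0 carry 1
  1+1+1 = 1 carry 1
  1+1+1 = 1 carry 1
  1+0+1 = 0 carry 1
  0+0+1 = 1
  1+1 = 0 carry 1
  1+1+1 = 1 carry 1
  0+0+1 = 1
  0+1 = 1
  1+1 = 0 carry 1
  1+0+1 = 0 carry 1
  1+1+1 = 1 carry 1
  0+0+1 = 1
  1+0 = 1
  0+1 = 1
  1+1 = 0 carry 1
  0+0+1 = 1
  0+1 = 1
  0+0 = 0
  0+1 = 1
  1+0 = 1
  0+0 = 0
  0+1 = 1
  1+0 = 1
  0+0 = 0
  1+1 = 0 carry 1
  1+1+1 = 1 carry 1
  1+0+1 = 0 carry 1
  1+0+1 = 0 carry 1
  1+0+1 = 0 carry 1
  1+0+1 = 0 carry 1
  final carry 1
Sum = 0b100001001101101101111001110101100111; now AND with 0b01010111010110100001011010110001001:
  100001001101101101111001110101100111
& 001010111010110100001011010110001001
= 000000001000100100001001010100000001

0b1000100100001001010100000001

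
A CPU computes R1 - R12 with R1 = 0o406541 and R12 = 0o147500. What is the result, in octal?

0o237041

Subtract column by column in base 8:
  1-0 → 1
  4-0 → 4
  5-5 → 0
  6-7 → 7 (borrow)
  0-4-1 → 3 (borrow)
  4-1-1 → 2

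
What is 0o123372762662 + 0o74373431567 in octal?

0o217766414451

Add column by column in base 8, right to left:
  2+7 = 1 carry 1
  6+6+1 = 5 carry 1
  6+5+1 = 4 carry 1
  2+1+1 = 4
  6+3 = 1 carry 1
  7+4+1 = 4 carry 1
  2+3+1 = 6
  7+7 = 6 carry 1
  3+3+1 = 7
  3+4 = 7
  2+7 = 1 carry 1
  1+0+1 = 2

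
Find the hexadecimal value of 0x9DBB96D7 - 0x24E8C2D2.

0x78D2D405

Subtract column by column in base 16:
  7-2 → 5
  D-D → 0
  6-2 → 4
  9-C → D (borrow)
  B-8-1 → 2
  B-E → D (borrow)
  D-4-1 → 8
  9-2 → 7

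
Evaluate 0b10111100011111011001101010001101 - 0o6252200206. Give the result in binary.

0o6252200206 = 0b110010101010010000000010000110 in binary.
Subtract column by column in base 2:
  1-0 → 1
  0-1 → 1 (borrow)
  1-1-1 → 1 (borrow)
  1-0-1 → 0
  0-0 → 0
  0-0 → 0
  0-0 → 0
  1-1 → 0
  0-0 → 0
  1-0 → 1
  0-0 → 0
  1-0 → 1
  1-0 → 1
  0-0 → 0
  0-0 → 0
  1-0 → 1
  1-1 → 0
  0-0 → 0
  1-0 → 1
  1-1 → 0
  1-0 → 1
  1-1 → 0
  1-0 → 1
  0-1 → 1 (borrow)
  0-0-1 → 1 (borrow)
  0-1-1 → 0 (borrow)
  1-0-1 → 0
  1-0 → 1
  1-1 → 0
  1-1 → 0
  0-0 → 0
  1-0 → 1

0b10001001110101001001101000000111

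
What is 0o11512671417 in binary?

Each octal digit is 3 bits: 1=001 1=001 5=101 1=001 2=010 6=110 7=111 1=001 4=100 1=001 7=111.

0b1001101001010110111001100001111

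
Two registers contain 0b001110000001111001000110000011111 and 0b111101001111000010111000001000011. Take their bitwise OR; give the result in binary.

0b111111001111111011111110001011111

OR bit by bit (1 where either bit is 1):
  001110000001111001000110000011111
| 111101001111000010111000001000011
= 111111001111111011111110001011111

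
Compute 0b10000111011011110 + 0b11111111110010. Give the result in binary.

Add column by column in base 2, right to left:
  0+0 = 0
  1+1 = 0 carry 1
  1+0+1 = 0 carry 1
  1+0+1 = 0 carry 1
  1+1+1 = 1 carry 1
  0+1+1 = 0 carry 1
  1+1+1 = 1 carry 1
  1+1+1 = 1 carry 1
  0+1+1 = 0 carry 1
  1+1+1 = 1 carry 1
  1+1+1 = 1 carry 1
  1+1+1 = 1 carry 1
  0+1+1 = 0 carry 1
  0+1+1 = 0 carry 1
  0+0+1 = 1
  0+0 = 0
  1+0 = 1

0b10100111011010000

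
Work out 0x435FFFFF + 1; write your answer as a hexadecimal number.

The trailing 5 digits are F (max in base 16), so adding 1 cascades: they roll to 0 and the next digit up increments.

0x43600000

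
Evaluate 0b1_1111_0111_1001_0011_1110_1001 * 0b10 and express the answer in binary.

0b11111011110010011111010010

Multiply each base-2 digit by 2, carrying:
  1×2 = 2 → write 0 carry 1
  0×2+1 = 1 → write 1
  0×2 = 0 → write 0
  1×2 = 2 → write 0 carry 1
  0×2+1 = 1 → write 1
  1×2 = 2 → write 0 carry 1
  1×2+1 = 3 → write 1 carry 1
  1×2+1 = 3 → write 1 carry 1
  1×2+1 = 3 → write 1 carry 1
  1×2+1 = 3 → write 1 carry 1
  0×2+1 = 1 → write 1
  0×2 = 0 → write 0
  1×2 = 2 → write 0 carry 1
  0×2+1 = 1 → write 1
  0×2 = 0 → write 0
  1×2 = 2 → write 0 carry 1
  1×2+1 = 3 → write 1 carry 1
  1×2+1 = 3 → write 1 carry 1
  1×2+1 = 3 → write 1 carry 1
  0×2+1 = 1 → write 1
  1×2 = 2 → write 0 carry 1
  1×2+1 = 3 → write 1 carry 1
  1×2+1 = 3 → write 1 carry 1
  1×2+1 = 3 → write 1 carry 1
  1×2+1 = 3 → write 1 carry 1
  remaining carry: 1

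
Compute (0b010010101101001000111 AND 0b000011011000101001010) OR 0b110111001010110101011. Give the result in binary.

0b110111001010111101011

0b010010101101001000111 AND 0b000011011000101001010 = 0b000010001000001000010.
Then OR with 0b110111001010110101011.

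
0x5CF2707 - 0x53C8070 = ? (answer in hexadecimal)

0x92A697

Subtract column by column in base 16:
  7-0 → 7
  0-7 → 9 (borrow)
  7-0-1 → 6
  2-8 → A (borrow)
  F-C-1 → 2
  C-3 → 9
  5-5 → 0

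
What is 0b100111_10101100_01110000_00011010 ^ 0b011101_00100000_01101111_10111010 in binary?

0b111010100011000001111110100000

XOR bit by bit (1 where the bits differ):
  100111101011000111000000011010
^ 011101001000000110111110111010
= 111010100011000001111110100000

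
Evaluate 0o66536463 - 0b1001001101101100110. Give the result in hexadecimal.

0xD621CD

0o66536463 = 0xDABD33 in hexadecimal.
0b1001001101101100110 = 0x49B66 in hexadecimal.
Subtract column by column in base 16:
  3-6 → D (borrow)
  3-6-1 → C (borrow)
  D-B-1 → 1
  B-9 → 2
  A-4 → 6
  D-0 → D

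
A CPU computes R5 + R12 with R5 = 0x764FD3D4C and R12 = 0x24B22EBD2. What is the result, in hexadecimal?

Add column by column in base 16, right to left:
  C+2 = E
  4+D = 1 carry 1
  D+B+1 = 9 carry 1
  3+E+1 = 2 carry 1
  D+2+1 = 0 carry 1
  F+2+1 = 2 carry 1
  4+B+1 = 0 carry 1
  6+4+1 = B
  7+2 = 9

0x9B020291E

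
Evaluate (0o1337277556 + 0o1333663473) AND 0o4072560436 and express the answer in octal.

Add column by column in base 8, right to left:
  6+3 = 1 carry 1
  5+7+1 = 5 carry 1
  5+4+1 = 2 carry 1
  7+3+1 = 3 carry 1
  7+6+1 = 6 carry 1
  2+6+1 = 1 carry 1
  7+3+1 = 3 carry 1
  3+3+1 = 7
  3+3 = 6
  1+1 = 2
Sum = 0o2673163251; now AND with 0o4072560436:
  2&4=0, 6&0=0, 7&7=7, 3&2=2, 1&5=1, 6&6=6, 3&0=0, 2&4=0, 5&3=1, 1&6=0

0o72160010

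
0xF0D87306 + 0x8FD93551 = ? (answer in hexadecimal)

0x180B1A857

Add column by column in base 16, right to left:
  6+1 = 7
  0+5 = 5
  3+5 = 8
  7+3 = A
  8+9 = 1 carry 1
  D+D+1 = B carry 1
  0+F+1 = 0 carry 1
  F+8+1 = 8 carry 1
  final carry 1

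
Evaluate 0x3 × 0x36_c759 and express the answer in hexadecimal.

0xa4560b

Multiply each base-16 digit by 3, carrying:
  9×3 = 27 → write b carry 1
  5×3+1 = 16 → write 0 carry 1
  7×3+1 = 22 → write 6 carry 1
  c×3+1 = 37 → write 5 carry 2
  6×3+2 = 20 → write 4 carry 1
  3×3+1 = 10 → write a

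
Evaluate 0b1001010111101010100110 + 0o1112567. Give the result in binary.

0o1112567 = 0b1001001010101110111 in binary.
Add column by column in base 2, right to left:
  0+1 = 1
  1+1 = 0 carry 1
  1+1+1 = 1 carry 1
  0+0+1 = 1
  0+1 = 1
  1+1 = 0 carry 1
  0+1+1 = 0 carry 1
  1+0+1 = 0 carry 1
  0+1+1 = 0 carry 1
  1+0+1 = 0 carry 1
  0+1+1 = 0 carry 1
  1+0+1 = 0 carry 1
  1+1+1 = 1 carry 1
  1+0+1 = 0 carry 1
  1+0+1 = 0 carry 1
  0+1+1 = 0 carry 1
  1+0+1 = 0 carry 1
  0+0+1 = 1
  1+1 = 0 carry 1
  0+0+1 = 1
  0+0 = 0
  1+0 = 1

0b1010100001000000011101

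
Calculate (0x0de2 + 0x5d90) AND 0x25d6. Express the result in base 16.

0x2152

Add column by column in base 16, right to left:
  2+0 = 2
  e+9 = 7 carry 1
  d+d+1 = b carry 1
  0+5+1 = 6
Sum = 0x6b72; now AND with 0x25d6:
  6&2=2, b&5=1, 7&d=5, 2&6=2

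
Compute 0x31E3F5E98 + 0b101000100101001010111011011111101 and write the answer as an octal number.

0o214271152625

0x31E3F5E98 = 0o143617657230 in octal.
0b101000100101001010111011011111101 = 0o50451273375 in octal.
Add column by column in base 8, right to left:
  0+5 = 5
  3+7 = 2 carry 1
  2+3+1 = 6
  7+3 = 2 carry 1
  5+7+1 = 5 carry 1
  6+2+1 = 1 carry 1
  7+1+1 = 1 carry 1
  1+5+1 = 7
  6+4 = 2 carry 1
  3+0+1 = 4
  4+5 = 1 carry 1
  1+0+1 = 2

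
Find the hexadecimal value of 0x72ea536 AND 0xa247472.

0x2242432

AND each hex digit independently (no carries):
  7&a=2, 2&2=2, e&4=4, a&7=2, 5&4=4, 3&7=3, 6&2=2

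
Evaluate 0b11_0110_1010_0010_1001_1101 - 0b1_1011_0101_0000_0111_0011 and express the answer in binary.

Subtract column by column in base 2:
  1-1 → 0
  0-1 → 1 (borrow)
  1-0-1 → 0
  1-0 → 1
  1-1 → 0
  0-1 → 1 (borrow)
  0-1-1 → 0 (borrow)
  1-0-1 → 0
  0-0 → 0
  1-0 → 1
  0-0 → 0
  0-0 → 0
  0-1 → 1 (borrow)
  1-0-1 → 0
  0-1 → 1 (borrow)
  1-0-1 → 0
  0-1 → 1 (borrow)
  1-1-1 → 1 (borrow)
  1-0-1 → 0
  0-1 → 1 (borrow)
  1-1-1 → 1 (borrow)
  1-0-1 → 0

0b110110101001000101010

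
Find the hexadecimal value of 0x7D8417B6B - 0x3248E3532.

Subtract column by column in base 16:
  B-2 → 9
  6-3 → 3
  B-5 → 6
  7-3 → 4
  1-E → 3 (borrow)
  4-8-1 → B (borrow)
  8-4-1 → 3
  D-2 → B
  7-3 → 4

0x4B3B34639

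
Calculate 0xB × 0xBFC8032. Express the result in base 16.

Multiply each base-16 digit by 11, carrying:
  2×11 = 22 → write 6 carry 1
  3×11+1 = 34 → write 2 carry 2
  0×11+2 = 2 → write 2
  8×11 = 88 → write 8 carry 5
  C×11+5 = 137 → write 9 carry 8
  F×11+8 = 173 → write D carry 10
  B×11+10 = 131 → write 3 carry 8
  remaining carry: 8

0x83D98226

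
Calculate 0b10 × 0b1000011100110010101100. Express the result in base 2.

0b10000111001100101011000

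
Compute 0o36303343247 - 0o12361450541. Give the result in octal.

0o23721672506

Subtract column by column in base 8:
  7-1 → 6
  4-4 → 0
  2-5 → 5 (borrow)
  3-0-1 → 2
  4-5 → 7 (borrow)
  3-4-1 → 6 (borrow)
  3-1-1 → 1
  0-6 → 2 (borrow)
  3-3-1 → 7 (borrow)
  6-2-1 → 3
  3-1 → 2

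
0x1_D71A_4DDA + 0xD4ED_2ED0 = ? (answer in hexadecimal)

Add column by column in base 16, right to left:
  A+0 = A
  D+D = A carry 1
  D+E+1 = C carry 1
  4+2+1 = 7
  A+D = 7 carry 1
  1+E+1 = 0 carry 1
  7+4+1 = C
  D+D = A carry 1
  1+0+1 = 2

0x2AC077CAA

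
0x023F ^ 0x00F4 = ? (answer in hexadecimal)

XOR each hex digit independently (no carries):
  0^0=0, 2^0=2, 3^F=C, F^4=B

0x02CB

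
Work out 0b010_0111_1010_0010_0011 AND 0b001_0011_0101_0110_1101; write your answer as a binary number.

0b0000011000000100001

AND bit by bit (1 only where both bits are 1):
  0100111101000100011
& 0010011010101101101
= 0000011000000100001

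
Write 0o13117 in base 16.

Each octal digit is 3 bits: 1=001 3=011 1=001 1=001 7=111.
Group the bits into nibbles: 0001 0110 0100 1111 → 164F.

0x164F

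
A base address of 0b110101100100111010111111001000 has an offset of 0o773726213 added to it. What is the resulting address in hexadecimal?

0x3d835c53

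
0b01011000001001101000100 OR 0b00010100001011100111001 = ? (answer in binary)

OR bit by bit (1 where either bit is 1):
  01011000001001101000100
| 00010100001011100111001
= 01011100001011101111101

0b01011100001011101111101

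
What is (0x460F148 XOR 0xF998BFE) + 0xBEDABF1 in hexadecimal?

0x17E726A7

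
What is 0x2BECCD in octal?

0o12766315

Expand each hex digit to 4 bits: 2=0010 B=1011 E=1110 C=1100 C=1100 D=1101.
Group the bits in threes: 001 010 111 110 110 011 001 101 → 12766315.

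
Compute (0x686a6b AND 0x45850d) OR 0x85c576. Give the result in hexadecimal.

0xc5c57f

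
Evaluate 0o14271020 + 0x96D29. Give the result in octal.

0x96D29 = 0o2266451 in octal.
Add column by column in base 8, right to left:
  0+1 = 1
  2+5 = 7
  0+4 = 4
  1+6 = 7
  7+6 = 5 carry 1
  2+2+1 = 5
  4+2 = 6
  1+0 = 1

0o16557471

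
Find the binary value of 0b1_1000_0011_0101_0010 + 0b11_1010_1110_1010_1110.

0b1010011001000000000

Add column by column in base 2, right to left:
  0+0 = 0
  1+1 = 0 carry 1
  0+1+1 = 0 carry 1
  0+1+1 = 0 carry 1
  1+0+1 = 0 carry 1
  0+1+1 = 0 carry 1
  1+0+1 = 0 carry 1
  0+1+1 = 0 carry 1
  1+0+1 = 0 carry 1
  1+1+1 = 1 carry 1
  0+1+1 = 0 carry 1
  0+1+1 = 0 carry 1
  0+0+1 = 1
  0+1 = 1
  0+0 = 0
  1+1 = 0 carry 1
  1+1+1 = 1 carry 1
  0+1+1 = 0 carry 1
  final carry 1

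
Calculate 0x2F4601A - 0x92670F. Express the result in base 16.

0x261F90B

Subtract column by column in base 16:
  A-F → B (borrow)
  1-0-1 → 0
  0-7 → 9 (borrow)
  6-6-1 → F (borrow)
  4-2-1 → 1
  F-9 → 6
  2-0 → 2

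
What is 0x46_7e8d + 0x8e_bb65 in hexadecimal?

Add column by column in base 16, right to left:
  d+5 = 2 carry 1
  8+6+1 = f
  e+b = 9 carry 1
  7+b+1 = 3 carry 1
  6+e+1 = 5 carry 1
  4+8+1 = d

0xd539f2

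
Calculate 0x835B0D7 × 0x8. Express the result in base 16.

0x41AD86B8

Multiply each base-16 digit by 8, carrying:
  7×8 = 56 → write 8 carry 3
  D×8+3 = 107 → write B carry 6
  0×8+6 = 6 → write 6
  B×8 = 88 → write 8 carry 5
  5×8+5 = 45 → write D carry 2
  3×8+2 = 26 → write A carry 1
  8×8+1 = 65 → write 1 carry 4
  remaining carry: 4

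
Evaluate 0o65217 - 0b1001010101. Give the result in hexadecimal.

0x683a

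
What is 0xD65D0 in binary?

0b11010110010111010000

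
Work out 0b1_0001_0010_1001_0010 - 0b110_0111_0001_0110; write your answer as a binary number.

Subtract column by column in base 2:
  0-0 → 0
  1-1 → 0
  0-1 → 1 (borrow)
  0-0-1 → 1 (borrow)
  1-1-1 → 1 (borrow)
  0-0-1 → 1 (borrow)
  0-0-1 → 1 (borrow)
  1-0-1 → 0
  0-1 → 1 (borrow)
  1-1-1 → 1 (borrow)
  0-1-1 → 0 (borrow)
  0-0-1 → 1 (borrow)
  1-0-1 → 0
  0-1 → 1 (borrow)
  0-1-1 → 0 (borrow)
  0-0-1 → 1 (borrow)
  1-0-1 → 0

0b1010101101111100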